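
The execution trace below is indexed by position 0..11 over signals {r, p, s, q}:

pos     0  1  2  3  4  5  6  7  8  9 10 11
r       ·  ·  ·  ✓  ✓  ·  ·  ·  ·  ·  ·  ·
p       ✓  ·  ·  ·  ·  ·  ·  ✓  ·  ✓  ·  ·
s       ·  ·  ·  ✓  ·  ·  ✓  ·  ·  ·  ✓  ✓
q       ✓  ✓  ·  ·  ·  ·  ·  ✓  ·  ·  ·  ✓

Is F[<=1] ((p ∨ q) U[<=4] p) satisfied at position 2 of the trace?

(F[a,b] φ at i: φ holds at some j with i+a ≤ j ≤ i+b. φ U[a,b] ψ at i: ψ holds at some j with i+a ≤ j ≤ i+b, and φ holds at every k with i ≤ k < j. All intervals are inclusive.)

Check ((p ∨ q) U[<=4] p) at each j in [2,3]:
  j=2: fails
  j=3: fails
No position in the window satisfies it → formula fails.

No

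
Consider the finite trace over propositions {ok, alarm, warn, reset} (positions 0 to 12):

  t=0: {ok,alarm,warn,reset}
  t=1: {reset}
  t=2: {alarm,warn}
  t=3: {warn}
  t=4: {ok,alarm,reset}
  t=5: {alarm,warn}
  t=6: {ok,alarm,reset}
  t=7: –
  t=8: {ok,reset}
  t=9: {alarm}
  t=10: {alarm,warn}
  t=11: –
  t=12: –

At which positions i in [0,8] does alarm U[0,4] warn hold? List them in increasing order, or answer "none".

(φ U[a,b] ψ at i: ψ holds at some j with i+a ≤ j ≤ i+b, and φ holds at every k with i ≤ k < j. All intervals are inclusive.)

0, 2, 3, 4, 5

Evaluate at each i in [0,8]:
  i=0: ✓ (rhs at j=0)
  i=1: ✗ (lhs fails at k=1 before rhs at j=2)
  i=2: ✓ (rhs at j=2)
  i=3: ✓ (rhs at j=3)
  i=4: ✓ (rhs at j=5; lhs holds on [4,4])
  i=5: ✓ (rhs at j=5)
  i=6: ✗ (lhs fails at k=7 before rhs at j=10)
  i=7: ✗ (lhs fails at k=7 before rhs at j=10)
  i=8: ✗ (lhs fails at k=8 before rhs at j=10)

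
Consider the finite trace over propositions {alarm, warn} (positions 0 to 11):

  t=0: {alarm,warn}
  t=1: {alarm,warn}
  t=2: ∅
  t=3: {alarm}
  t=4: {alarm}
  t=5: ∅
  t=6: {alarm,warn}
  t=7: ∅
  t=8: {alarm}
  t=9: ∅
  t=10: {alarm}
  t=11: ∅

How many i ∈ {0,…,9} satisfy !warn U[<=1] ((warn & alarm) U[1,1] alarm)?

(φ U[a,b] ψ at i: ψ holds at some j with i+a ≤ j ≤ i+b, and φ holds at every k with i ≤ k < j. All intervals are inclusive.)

1

Evaluate at each i in [0,9]:
  i=0: ✓ (rhs at j=0)
  i=1: ✗ (no rhs in [1,2])
  i=2: ✗ (no rhs in [2,3])
  i=3: ✗ (no rhs in [3,4])
  i=4: ✗ (no rhs in [4,5])
  i=5: ✗ (no rhs in [5,6])
  i=6: ✗ (no rhs in [6,7])
  i=7: ✗ (no rhs in [7,8])
  i=8: ✗ (no rhs in [8,9])
  i=9: ✗ (no rhs in [9,10])
Positions where it holds: {0} → 1.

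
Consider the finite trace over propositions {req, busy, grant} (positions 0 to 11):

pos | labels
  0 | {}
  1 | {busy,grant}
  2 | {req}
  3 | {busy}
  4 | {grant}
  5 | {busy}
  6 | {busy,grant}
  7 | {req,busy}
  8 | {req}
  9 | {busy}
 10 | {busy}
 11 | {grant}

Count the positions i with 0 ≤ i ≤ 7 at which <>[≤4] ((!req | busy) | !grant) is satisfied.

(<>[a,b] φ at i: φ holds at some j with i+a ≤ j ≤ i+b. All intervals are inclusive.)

Evaluate at each i in [0,7]:
  i=0: ✓ (witness j=0)
  i=1: ✓ (witness j=1)
  i=2: ✓ (witness j=2)
  i=3: ✓ (witness j=3)
  i=4: ✓ (witness j=4)
  i=5: ✓ (witness j=5)
  i=6: ✓ (witness j=6)
  i=7: ✓ (witness j=7)
Positions where it holds: {0, 1, 2, 3, 4, 5, 6, 7} → 8.

8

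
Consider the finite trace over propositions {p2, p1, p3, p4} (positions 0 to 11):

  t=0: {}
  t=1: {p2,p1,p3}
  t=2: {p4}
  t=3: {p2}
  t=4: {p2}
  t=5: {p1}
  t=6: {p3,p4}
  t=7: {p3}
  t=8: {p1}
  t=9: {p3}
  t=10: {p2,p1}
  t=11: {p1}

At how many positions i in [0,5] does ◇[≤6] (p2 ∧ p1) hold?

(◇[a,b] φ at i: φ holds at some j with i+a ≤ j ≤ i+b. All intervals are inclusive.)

4

Evaluate at each i in [0,5]:
  i=0: ✓ (witness j=1)
  i=1: ✓ (witness j=1)
  i=2: ✗ (none in [2,8])
  i=3: ✗ (none in [3,9])
  i=4: ✓ (witness j=10)
  i=5: ✓ (witness j=10)
Positions where it holds: {0, 1, 4, 5} → 4.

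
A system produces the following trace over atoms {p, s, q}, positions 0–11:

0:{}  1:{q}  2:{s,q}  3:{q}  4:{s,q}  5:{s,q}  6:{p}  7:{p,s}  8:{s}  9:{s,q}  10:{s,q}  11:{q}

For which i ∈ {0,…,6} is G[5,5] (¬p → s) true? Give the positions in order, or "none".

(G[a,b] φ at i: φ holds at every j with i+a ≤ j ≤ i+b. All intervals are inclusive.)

Evaluate at each i in [0,6]:
  i=0: ✓ (all of [5,5])
  i=1: ✓ (all of [6,6])
  i=2: ✓ (all of [7,7])
  i=3: ✓ (all of [8,8])
  i=4: ✓ (all of [9,9])
  i=5: ✓ (all of [10,10])
  i=6: ✗ (fails at j=11)

0, 1, 2, 3, 4, 5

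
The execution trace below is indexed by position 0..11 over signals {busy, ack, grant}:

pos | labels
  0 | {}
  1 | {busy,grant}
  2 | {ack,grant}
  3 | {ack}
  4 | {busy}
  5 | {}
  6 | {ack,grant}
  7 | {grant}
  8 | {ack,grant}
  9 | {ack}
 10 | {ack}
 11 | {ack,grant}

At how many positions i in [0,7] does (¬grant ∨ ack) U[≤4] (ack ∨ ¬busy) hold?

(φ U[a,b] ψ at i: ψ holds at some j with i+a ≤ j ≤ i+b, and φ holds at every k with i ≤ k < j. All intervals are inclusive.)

7

Evaluate at each i in [0,7]:
  i=0: ✓ (rhs at j=0)
  i=1: ✗ (lhs fails at k=1 before rhs at j=2)
  i=2: ✓ (rhs at j=2)
  i=3: ✓ (rhs at j=3)
  i=4: ✓ (rhs at j=5; lhs holds on [4,4])
  i=5: ✓ (rhs at j=5)
  i=6: ✓ (rhs at j=6)
  i=7: ✓ (rhs at j=7)
Positions where it holds: {0, 2, 3, 4, 5, 6, 7} → 7.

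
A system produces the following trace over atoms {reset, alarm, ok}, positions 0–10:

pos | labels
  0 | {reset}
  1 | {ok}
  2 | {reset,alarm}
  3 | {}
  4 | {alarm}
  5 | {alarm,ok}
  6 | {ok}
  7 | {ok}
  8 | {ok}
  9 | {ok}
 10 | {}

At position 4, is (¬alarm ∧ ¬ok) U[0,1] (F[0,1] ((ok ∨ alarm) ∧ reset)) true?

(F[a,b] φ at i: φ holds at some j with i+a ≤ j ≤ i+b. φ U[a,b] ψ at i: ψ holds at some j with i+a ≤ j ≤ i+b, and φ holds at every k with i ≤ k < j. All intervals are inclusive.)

No

Need some j in [4,5] with F[0,1] ((ok ∨ alarm) ∧ reset), and (¬alarm ∧ ¬ok) at every k in [4,j-1].
  j=4: F[0,1] ((ok ∨ alarm) ∧ reset) — fails (none in [4,5]).
  j=5: F[0,1] ((ok ∨ alarm) ∧ reset) — fails (none in [5,6]).
No j in the window works → until fails.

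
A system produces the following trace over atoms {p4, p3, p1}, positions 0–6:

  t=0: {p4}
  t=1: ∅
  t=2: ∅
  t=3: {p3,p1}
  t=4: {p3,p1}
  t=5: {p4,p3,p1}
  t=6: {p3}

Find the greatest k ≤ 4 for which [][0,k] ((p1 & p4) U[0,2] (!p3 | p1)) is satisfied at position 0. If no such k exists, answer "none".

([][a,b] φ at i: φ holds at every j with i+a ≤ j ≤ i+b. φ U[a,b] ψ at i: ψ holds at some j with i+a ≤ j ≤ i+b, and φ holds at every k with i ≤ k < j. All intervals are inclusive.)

4

((p1 & p4) U[0,2] (!p3 | p1)) must hold from j=0 onward; find where it first fails.
  j=0: holds
  j=1: holds
  j=2: holds
  j=3: holds
  j=4: holds
Holds through j=4; largest k = 4.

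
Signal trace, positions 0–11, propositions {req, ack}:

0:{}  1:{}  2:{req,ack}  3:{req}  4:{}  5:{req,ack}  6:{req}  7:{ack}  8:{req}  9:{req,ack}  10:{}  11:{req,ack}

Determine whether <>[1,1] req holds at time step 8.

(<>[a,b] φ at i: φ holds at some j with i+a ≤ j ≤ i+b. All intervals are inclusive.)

Check req at each j in [9,9]:
  j=9: true
Found at j=9 → formula holds.

Yes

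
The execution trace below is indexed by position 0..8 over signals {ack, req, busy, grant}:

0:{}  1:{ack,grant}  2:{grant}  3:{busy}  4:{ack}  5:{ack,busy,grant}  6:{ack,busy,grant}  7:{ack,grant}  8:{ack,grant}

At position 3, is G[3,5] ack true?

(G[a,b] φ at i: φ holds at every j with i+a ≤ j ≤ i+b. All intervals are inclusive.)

Check ack at every j in [6,8]:
  j=6: true
  j=7: true
  j=8: true
All positions satisfy it → formula holds.

Yes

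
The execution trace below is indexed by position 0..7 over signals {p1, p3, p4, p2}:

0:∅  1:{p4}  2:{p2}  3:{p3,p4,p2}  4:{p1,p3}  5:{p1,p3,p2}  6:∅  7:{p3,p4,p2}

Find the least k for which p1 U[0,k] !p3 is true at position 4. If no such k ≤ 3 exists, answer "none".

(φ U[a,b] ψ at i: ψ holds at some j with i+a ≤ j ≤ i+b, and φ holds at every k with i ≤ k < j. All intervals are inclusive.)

Need earliest j ≥ 4 with !p3, and p1 at every k in [4,j-1].
  j=4: rhs fails.
  j=5: rhs fails.
  j=6: rhs holds; lhs holds on [4,5]. k = 2.

2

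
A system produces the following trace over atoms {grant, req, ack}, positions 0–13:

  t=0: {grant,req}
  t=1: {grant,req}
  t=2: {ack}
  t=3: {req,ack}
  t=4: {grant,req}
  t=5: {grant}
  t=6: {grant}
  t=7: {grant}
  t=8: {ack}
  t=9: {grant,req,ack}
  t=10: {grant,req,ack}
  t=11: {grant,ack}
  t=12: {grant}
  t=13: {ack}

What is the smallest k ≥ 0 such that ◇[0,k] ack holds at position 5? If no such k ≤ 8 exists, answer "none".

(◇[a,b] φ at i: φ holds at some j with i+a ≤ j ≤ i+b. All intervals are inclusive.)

Scan j = 5,6,… for ack:
  j=5: fails
  j=6: fails
  j=7: fails
  j=8: holds
First hit at j=8, so smallest k = 8-5 = 3.

3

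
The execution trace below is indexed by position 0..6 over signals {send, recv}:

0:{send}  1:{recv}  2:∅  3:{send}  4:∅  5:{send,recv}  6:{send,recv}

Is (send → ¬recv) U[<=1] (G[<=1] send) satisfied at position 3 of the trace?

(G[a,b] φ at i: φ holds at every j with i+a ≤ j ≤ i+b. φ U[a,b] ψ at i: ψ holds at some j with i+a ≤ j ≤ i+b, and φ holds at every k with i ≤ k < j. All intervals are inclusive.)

Need some j in [3,4] with G[<=1] send, and (send → ¬recv) at every k in [3,j-1].
  j=3: G[<=1] send — fails at 4.
  j=4: G[<=1] send — fails at 4.
No j in the window works → until fails.

No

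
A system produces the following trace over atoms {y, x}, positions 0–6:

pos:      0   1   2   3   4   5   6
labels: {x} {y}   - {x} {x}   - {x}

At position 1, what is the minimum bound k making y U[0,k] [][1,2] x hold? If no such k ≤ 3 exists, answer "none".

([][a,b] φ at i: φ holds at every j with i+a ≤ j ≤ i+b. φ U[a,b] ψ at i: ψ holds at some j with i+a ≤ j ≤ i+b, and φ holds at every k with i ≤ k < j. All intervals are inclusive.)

Need earliest j ≥ 1 with [][1,2] x, and y at every k in [1,j-1].
  j=1: rhs fails.
  j=2: rhs holds; lhs holds on [1,1]. k = 1.

1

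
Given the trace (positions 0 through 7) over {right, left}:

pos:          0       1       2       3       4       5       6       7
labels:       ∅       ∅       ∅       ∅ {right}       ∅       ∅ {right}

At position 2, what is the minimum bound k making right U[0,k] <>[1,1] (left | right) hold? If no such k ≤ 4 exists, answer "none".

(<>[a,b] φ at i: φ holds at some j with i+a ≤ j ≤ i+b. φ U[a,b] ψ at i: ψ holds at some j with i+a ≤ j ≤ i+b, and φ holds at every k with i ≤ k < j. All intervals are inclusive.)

Need earliest j ≥ 2 with <>[1,1] (left | right), and right at every k in [2,j-1].
  j=2: rhs fails.
  j=3: rhs holds but lhs fails at k=2.
  j=4: rhs fails.
  j=5: rhs fails.
  j=6: rhs holds but lhs fails at k=2.
No witness within the range → none.

none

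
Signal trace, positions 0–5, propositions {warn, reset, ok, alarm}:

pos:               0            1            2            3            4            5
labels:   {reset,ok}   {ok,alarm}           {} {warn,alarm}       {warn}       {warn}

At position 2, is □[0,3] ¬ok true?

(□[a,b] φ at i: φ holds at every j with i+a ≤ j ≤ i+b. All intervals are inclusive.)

Check ¬ok at every j in [2,5]:
  j=2: true
  j=3: true
  j=4: true
  j=5: true
All positions satisfy it → formula holds.

Holds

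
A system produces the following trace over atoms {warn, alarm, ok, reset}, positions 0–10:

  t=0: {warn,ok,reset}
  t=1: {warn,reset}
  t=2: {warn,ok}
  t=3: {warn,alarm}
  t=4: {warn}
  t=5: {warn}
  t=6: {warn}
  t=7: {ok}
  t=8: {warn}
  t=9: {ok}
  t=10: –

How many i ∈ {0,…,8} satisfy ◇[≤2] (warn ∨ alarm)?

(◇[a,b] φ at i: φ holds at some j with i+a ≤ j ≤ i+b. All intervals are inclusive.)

Evaluate at each i in [0,8]:
  i=0: ✓ (witness j=0)
  i=1: ✓ (witness j=1)
  i=2: ✓ (witness j=2)
  i=3: ✓ (witness j=3)
  i=4: ✓ (witness j=4)
  i=5: ✓ (witness j=5)
  i=6: ✓ (witness j=6)
  i=7: ✓ (witness j=8)
  i=8: ✓ (witness j=8)
Positions where it holds: {0, 1, 2, 3, 4, 5, 6, 7, 8} → 9.

9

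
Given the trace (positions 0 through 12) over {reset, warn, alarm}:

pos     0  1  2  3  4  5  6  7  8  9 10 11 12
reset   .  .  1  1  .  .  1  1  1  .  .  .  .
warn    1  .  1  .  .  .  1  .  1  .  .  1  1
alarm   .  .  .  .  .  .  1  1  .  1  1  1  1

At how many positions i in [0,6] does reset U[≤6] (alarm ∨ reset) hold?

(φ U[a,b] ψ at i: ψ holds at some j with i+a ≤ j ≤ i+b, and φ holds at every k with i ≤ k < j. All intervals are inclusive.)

3

Evaluate at each i in [0,6]:
  i=0: ✗ (lhs fails at k=0 before rhs at j=2)
  i=1: ✗ (lhs fails at k=1 before rhs at j=2)
  i=2: ✓ (rhs at j=2)
  i=3: ✓ (rhs at j=3)
  i=4: ✗ (lhs fails at k=4 before rhs at j=6)
  i=5: ✗ (lhs fails at k=5 before rhs at j=6)
  i=6: ✓ (rhs at j=6)
Positions where it holds: {2, 3, 6} → 3.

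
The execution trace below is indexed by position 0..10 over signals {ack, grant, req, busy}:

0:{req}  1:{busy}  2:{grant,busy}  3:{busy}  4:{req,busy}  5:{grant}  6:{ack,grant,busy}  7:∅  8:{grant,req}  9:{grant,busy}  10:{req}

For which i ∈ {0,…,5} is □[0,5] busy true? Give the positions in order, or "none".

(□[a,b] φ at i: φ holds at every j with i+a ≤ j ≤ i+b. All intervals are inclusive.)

none

Evaluate at each i in [0,5]:
  i=0: ✗ (fails at j=0)
  i=1: ✗ (fails at j=5)
  i=2: ✗ (fails at j=5)
  i=3: ✗ (fails at j=5)
  i=4: ✗ (fails at j=5)
  i=5: ✗ (fails at j=5)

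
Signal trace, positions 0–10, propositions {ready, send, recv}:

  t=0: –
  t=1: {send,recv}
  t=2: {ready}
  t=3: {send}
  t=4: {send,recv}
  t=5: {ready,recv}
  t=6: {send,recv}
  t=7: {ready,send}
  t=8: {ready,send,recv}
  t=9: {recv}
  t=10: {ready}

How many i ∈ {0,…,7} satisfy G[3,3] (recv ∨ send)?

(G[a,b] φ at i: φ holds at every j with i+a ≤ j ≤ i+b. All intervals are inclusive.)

7

Evaluate at each i in [0,7]:
  i=0: ✓ (all of [3,3])
  i=1: ✓ (all of [4,4])
  i=2: ✓ (all of [5,5])
  i=3: ✓ (all of [6,6])
  i=4: ✓ (all of [7,7])
  i=5: ✓ (all of [8,8])
  i=6: ✓ (all of [9,9])
  i=7: ✗ (fails at j=10)
Positions where it holds: {0, 1, 2, 3, 4, 5, 6} → 7.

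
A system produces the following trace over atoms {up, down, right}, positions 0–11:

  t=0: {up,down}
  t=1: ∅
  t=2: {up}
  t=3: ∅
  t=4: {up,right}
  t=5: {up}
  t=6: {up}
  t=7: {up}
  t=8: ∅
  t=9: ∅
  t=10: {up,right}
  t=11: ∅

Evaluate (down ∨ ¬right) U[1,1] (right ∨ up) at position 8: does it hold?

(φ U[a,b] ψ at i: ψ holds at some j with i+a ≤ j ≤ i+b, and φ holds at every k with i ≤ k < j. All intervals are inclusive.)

Need some j in [9,9] with (right ∨ up), and (down ∨ ¬right) at every k in [8,j-1].
  j=9: (right ∨ up) false.
No j in the window works → until fails.

No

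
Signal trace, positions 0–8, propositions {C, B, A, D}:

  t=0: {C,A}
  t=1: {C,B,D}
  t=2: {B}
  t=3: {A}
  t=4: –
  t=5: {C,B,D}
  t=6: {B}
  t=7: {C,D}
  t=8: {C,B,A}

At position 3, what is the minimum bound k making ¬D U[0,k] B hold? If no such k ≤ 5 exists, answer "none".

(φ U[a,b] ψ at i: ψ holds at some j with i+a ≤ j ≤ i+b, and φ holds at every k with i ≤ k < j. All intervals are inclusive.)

Need earliest j ≥ 3 with B, and ¬D at every k in [3,j-1].
  j=3: rhs fails.
  j=4: rhs fails.
  j=5: rhs holds; lhs holds on [3,4]. k = 2.

2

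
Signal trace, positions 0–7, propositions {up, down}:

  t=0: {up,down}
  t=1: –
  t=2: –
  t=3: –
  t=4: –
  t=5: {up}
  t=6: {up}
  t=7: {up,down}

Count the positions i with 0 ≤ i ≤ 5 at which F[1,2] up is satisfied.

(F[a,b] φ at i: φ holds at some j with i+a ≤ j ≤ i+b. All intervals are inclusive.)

3

Evaluate at each i in [0,5]:
  i=0: ✗ (none in [1,2])
  i=1: ✗ (none in [2,3])
  i=2: ✗ (none in [3,4])
  i=3: ✓ (witness j=5)
  i=4: ✓ (witness j=5)
  i=5: ✓ (witness j=6)
Positions where it holds: {3, 4, 5} → 3.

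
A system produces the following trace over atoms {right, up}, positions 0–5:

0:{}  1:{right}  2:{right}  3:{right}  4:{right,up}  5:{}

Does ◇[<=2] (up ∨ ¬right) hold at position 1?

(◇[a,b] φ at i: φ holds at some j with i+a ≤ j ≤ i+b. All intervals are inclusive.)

Check (up ∨ ¬right) at each j in [1,3]:
  j=1: false
  j=2: false
  j=3: false
No position in the window satisfies it → formula fails.

No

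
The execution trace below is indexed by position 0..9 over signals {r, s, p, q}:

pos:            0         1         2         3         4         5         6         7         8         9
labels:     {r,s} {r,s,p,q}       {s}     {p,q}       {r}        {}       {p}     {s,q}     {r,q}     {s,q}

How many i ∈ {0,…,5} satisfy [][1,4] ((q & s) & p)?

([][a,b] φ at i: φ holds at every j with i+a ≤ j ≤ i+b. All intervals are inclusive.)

0

Evaluate at each i in [0,5]:
  i=0: ✗ (fails at j=2)
  i=1: ✗ (fails at j=2)
  i=2: ✗ (fails at j=3)
  i=3: ✗ (fails at j=4)
  i=4: ✗ (fails at j=5)
  i=5: ✗ (fails at j=6)
Positions where it holds: {} → 0.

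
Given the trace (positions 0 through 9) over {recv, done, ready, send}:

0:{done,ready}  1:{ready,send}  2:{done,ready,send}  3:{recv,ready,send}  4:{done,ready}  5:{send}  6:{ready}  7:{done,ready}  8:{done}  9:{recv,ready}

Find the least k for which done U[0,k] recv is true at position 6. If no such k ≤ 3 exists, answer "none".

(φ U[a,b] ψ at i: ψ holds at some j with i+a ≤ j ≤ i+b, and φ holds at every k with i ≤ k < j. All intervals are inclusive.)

none

Need earliest j ≥ 6 with recv, and done at every k in [6,j-1].
  j=6: rhs fails.
  j=7: rhs fails.
  j=8: rhs fails.
  j=9: rhs holds but lhs fails at k=6.
No witness within the range → none.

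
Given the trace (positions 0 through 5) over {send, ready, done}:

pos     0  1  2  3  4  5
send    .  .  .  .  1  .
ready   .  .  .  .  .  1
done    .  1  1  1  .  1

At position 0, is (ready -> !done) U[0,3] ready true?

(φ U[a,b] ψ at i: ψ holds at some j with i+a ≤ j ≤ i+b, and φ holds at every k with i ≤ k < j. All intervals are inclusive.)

Need some j in [0,3] with ready, and (ready -> !done) at every k in [0,j-1].
  j=0: ready false.
  j=1: ready false.
  j=2: ready false.
  j=3: ready false.
No j in the window works → until fails.

False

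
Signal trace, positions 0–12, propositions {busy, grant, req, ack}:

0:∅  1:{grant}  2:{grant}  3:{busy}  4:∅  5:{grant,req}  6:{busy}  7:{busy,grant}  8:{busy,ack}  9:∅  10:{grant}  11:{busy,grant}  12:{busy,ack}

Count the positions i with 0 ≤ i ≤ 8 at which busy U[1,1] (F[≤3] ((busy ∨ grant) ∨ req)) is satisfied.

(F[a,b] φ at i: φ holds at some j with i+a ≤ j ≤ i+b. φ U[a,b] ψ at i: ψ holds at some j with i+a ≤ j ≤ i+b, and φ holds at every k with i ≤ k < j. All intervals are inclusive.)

4

Evaluate at each i in [0,8]:
  i=0: ✗ (lhs fails at k=0 before rhs at j=1)
  i=1: ✗ (lhs fails at k=1 before rhs at j=2)
  i=2: ✗ (lhs fails at k=2 before rhs at j=3)
  i=3: ✓ (rhs at j=4; lhs holds on [3,3])
  i=4: ✗ (lhs fails at k=4 before rhs at j=5)
  i=5: ✗ (lhs fails at k=5 before rhs at j=6)
  i=6: ✓ (rhs at j=7; lhs holds on [6,6])
  i=7: ✓ (rhs at j=8; lhs holds on [7,7])
  i=8: ✓ (rhs at j=9; lhs holds on [8,8])
Positions where it holds: {3, 6, 7, 8} → 4.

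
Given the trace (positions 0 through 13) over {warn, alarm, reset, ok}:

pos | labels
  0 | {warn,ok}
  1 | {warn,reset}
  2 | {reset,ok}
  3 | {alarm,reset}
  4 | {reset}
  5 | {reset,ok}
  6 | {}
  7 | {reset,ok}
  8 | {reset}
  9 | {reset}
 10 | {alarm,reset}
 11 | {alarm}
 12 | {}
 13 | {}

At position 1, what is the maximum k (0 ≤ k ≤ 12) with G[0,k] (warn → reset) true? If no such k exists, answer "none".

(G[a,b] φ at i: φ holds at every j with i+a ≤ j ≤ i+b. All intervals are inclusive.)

(warn → reset) must hold from j=1 onward; find where it first fails.
  j=1: holds
  j=2: holds
  j=3: holds
  j=4: holds
  j=5: holds
  j=6: holds
  j=7: holds
  j=8: holds
  j=9: holds
  j=10: holds
  j=11: holds
  j=12: holds
  j=13: holds
Holds through j=13; largest k = 12.

12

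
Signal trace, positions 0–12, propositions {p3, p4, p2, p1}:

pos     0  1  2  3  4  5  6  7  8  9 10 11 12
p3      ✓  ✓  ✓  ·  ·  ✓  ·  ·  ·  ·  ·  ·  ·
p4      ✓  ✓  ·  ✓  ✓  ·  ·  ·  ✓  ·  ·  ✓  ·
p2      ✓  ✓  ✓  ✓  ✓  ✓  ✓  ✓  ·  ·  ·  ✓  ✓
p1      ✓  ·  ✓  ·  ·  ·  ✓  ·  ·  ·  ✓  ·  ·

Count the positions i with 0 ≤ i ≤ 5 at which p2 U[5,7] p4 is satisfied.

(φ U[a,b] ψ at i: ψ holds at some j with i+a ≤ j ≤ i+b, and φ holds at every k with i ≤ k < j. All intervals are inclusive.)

3

Evaluate at each i in [0,5]:
  i=0: ✗ (no rhs in [5,7])
  i=1: ✓ (rhs at j=8; lhs holds on [1,7])
  i=2: ✓ (rhs at j=8; lhs holds on [2,7])
  i=3: ✓ (rhs at j=8; lhs holds on [3,7])
  i=4: ✗ (lhs fails at k=8 before rhs at j=11)
  i=5: ✗ (lhs fails at k=8 before rhs at j=11)
Positions where it holds: {1, 2, 3} → 3.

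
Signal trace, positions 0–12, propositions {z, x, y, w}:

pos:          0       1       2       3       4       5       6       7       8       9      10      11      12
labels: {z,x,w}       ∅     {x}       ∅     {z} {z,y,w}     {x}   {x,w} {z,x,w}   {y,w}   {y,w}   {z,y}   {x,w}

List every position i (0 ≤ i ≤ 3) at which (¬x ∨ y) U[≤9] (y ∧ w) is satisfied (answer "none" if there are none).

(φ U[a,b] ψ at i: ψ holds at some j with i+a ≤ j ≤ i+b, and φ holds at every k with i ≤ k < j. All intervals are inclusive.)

Evaluate at each i in [0,3]:
  i=0: ✗ (lhs fails at k=0 before rhs at j=5)
  i=1: ✗ (lhs fails at k=2 before rhs at j=5)
  i=2: ✗ (lhs fails at k=2 before rhs at j=5)
  i=3: ✓ (rhs at j=5; lhs holds on [3,4])

3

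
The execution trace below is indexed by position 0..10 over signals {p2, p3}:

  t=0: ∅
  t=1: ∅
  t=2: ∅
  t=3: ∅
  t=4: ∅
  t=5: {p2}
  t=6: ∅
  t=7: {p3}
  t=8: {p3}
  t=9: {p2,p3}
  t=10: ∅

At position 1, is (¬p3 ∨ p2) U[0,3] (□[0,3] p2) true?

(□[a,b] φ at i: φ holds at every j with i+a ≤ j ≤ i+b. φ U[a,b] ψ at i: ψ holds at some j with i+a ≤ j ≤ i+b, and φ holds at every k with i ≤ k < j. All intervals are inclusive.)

Need some j in [1,4] with □[0,3] p2, and (¬p3 ∨ p2) at every k in [1,j-1].
  j=1: □[0,3] p2 — fails at 1.
  j=2: □[0,3] p2 — fails at 2.
  j=3: □[0,3] p2 — fails at 3.
  j=4: □[0,3] p2 — fails at 4.
No j in the window works → until fails.

Does not hold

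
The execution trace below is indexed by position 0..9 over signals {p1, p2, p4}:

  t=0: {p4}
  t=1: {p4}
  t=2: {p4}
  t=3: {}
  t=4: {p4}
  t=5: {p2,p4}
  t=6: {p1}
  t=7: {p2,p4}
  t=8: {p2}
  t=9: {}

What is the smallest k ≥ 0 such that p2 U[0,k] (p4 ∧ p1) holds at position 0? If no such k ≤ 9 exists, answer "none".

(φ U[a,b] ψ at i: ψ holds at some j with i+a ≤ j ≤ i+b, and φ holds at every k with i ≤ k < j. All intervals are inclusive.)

none

Need earliest j ≥ 0 with (p4 ∧ p1), and p2 at every k in [0,j-1].
  j=0: rhs fails.
  j=1: rhs fails.
  j=2: rhs fails.
  j=3: rhs fails.
  j=4: rhs fails.
  j=5: rhs fails.
  j=6: rhs fails.
  j=7: rhs fails.
  j=8: rhs fails.
  j=9: rhs fails.
No witness within the range → none.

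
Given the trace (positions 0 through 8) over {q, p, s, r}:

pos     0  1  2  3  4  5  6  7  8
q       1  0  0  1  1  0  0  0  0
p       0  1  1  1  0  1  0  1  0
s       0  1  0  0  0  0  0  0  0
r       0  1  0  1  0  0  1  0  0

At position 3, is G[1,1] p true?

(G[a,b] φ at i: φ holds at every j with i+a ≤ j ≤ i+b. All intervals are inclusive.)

No

Check p at every j in [4,4]:
  j=4: false
Fails at j=4 → formula fails.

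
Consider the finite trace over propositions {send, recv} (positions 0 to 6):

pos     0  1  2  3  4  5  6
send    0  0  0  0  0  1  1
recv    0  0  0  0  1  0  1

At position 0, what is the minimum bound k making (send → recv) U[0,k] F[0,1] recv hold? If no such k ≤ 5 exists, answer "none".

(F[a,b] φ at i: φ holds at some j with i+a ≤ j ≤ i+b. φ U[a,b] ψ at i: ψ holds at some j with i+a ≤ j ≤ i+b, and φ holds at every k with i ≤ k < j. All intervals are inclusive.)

3

Need earliest j ≥ 0 with F[0,1] recv, and (send → recv) at every k in [0,j-1].
  j=0: rhs fails.
  j=1: rhs fails.
  j=2: rhs fails.
  j=3: rhs holds; lhs holds on [0,2]. k = 3.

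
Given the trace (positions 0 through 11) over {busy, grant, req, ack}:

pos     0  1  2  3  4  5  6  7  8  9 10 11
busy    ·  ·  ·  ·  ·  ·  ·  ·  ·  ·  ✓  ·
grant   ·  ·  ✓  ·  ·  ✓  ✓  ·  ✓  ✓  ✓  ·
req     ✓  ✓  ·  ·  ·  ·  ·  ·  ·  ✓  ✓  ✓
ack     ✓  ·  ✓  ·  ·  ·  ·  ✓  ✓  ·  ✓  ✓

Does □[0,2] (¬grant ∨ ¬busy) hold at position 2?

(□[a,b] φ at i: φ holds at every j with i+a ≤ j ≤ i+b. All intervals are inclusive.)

True

Check (¬grant ∨ ¬busy) at every j in [2,4]:
  j=2: true
  j=3: true
  j=4: true
All positions satisfy it → formula holds.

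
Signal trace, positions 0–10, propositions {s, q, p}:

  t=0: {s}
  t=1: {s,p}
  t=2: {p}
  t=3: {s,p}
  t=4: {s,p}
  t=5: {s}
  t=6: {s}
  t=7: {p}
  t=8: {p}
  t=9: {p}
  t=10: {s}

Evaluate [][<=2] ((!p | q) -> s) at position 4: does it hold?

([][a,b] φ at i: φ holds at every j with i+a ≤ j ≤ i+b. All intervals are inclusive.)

Yes

Check ((!p | q) -> s) at every j in [4,6]:
  j=4: antecedent false → ✓
  j=5: antecedent true; consequent true → ✓
  j=6: antecedent true; consequent true → ✓
All positions satisfy it → formula holds.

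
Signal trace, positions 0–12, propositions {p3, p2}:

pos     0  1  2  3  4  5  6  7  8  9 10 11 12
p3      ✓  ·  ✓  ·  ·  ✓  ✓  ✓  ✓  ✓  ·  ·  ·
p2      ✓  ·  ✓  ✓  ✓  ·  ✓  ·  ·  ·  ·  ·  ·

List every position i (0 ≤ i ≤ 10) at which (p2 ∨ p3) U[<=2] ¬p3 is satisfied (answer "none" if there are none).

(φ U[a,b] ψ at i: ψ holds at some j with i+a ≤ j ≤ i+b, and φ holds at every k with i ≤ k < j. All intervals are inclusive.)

0, 1, 2, 3, 4, 8, 9, 10

Evaluate at each i in [0,10]:
  i=0: ✓ (rhs at j=1; lhs holds on [0,0])
  i=1: ✓ (rhs at j=1)
  i=2: ✓ (rhs at j=3; lhs holds on [2,2])
  i=3: ✓ (rhs at j=3)
  i=4: ✓ (rhs at j=4)
  i=5: ✗ (no rhs in [5,7])
  i=6: ✗ (no rhs in [6,8])
  i=7: ✗ (no rhs in [7,9])
  i=8: ✓ (rhs at j=10; lhs holds on [8,9])
  i=9: ✓ (rhs at j=10; lhs holds on [9,9])
  i=10: ✓ (rhs at j=10)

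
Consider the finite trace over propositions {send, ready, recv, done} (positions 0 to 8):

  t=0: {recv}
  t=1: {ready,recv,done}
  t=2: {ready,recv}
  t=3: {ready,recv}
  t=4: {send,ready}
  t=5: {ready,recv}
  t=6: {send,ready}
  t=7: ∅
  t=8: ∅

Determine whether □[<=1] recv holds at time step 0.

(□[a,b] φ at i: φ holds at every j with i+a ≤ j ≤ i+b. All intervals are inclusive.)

Check recv at every j in [0,1]:
  j=0: true
  j=1: true
All positions satisfy it → formula holds.

Holds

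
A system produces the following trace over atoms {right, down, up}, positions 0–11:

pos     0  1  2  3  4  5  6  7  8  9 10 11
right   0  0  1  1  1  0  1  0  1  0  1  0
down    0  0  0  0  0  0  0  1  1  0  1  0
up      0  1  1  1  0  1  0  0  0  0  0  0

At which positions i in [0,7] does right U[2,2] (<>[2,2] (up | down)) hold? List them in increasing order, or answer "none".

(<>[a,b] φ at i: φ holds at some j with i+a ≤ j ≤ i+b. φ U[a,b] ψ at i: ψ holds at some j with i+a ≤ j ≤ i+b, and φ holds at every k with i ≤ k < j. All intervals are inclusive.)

Evaluate at each i in [0,7]:
  i=0: ✗ (no rhs in [2,2])
  i=1: ✗ (lhs fails at k=1 before rhs at j=3)
  i=2: ✗ (no rhs in [4,4])
  i=3: ✓ (rhs at j=5; lhs holds on [3,4])
  i=4: ✗ (lhs fails at k=5 before rhs at j=6)
  i=5: ✗ (no rhs in [7,7])
  i=6: ✗ (lhs fails at k=7 before rhs at j=8)
  i=7: ✗ (no rhs in [9,9])

3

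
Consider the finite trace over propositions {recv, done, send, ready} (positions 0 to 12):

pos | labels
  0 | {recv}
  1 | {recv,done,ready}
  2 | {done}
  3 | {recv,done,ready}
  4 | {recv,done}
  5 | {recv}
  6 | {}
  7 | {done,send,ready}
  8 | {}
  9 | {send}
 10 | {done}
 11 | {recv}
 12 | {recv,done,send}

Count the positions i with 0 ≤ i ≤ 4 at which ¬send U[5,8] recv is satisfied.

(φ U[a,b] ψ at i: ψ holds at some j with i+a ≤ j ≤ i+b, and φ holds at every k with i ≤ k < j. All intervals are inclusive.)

1

Evaluate at each i in [0,4]:
  i=0: ✓ (rhs at j=5; lhs holds on [0,4])
  i=1: ✗ (no rhs in [6,9])
  i=2: ✗ (no rhs in [7,10])
  i=3: ✗ (lhs fails at k=7 before rhs at j=11)
  i=4: ✗ (lhs fails at k=7 before rhs at j=11)
Positions where it holds: {0} → 1.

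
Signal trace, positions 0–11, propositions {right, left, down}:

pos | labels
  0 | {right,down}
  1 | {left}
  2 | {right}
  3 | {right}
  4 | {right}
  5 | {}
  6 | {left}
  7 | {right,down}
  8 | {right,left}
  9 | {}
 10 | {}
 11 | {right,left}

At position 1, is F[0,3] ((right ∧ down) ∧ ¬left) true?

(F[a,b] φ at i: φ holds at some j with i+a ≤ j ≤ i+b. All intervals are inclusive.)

False

Check ((right ∧ down) ∧ ¬left) at each j in [1,4]:
  j=1: false
  j=2: false
  j=3: false
  j=4: false
No position in the window satisfies it → formula fails.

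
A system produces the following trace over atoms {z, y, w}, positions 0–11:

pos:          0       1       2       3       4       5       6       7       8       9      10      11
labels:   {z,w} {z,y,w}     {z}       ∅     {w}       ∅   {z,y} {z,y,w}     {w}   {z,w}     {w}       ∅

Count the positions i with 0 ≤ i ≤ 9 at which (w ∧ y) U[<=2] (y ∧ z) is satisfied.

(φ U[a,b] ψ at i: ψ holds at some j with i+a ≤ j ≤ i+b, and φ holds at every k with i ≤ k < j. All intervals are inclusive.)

3

Evaluate at each i in [0,9]:
  i=0: ✗ (lhs fails at k=0 before rhs at j=1)
  i=1: ✓ (rhs at j=1)
  i=2: ✗ (no rhs in [2,4])
  i=3: ✗ (no rhs in [3,5])
  i=4: ✗ (lhs fails at k=4 before rhs at j=6)
  i=5: ✗ (lhs fails at k=5 before rhs at j=6)
  i=6: ✓ (rhs at j=6)
  i=7: ✓ (rhs at j=7)
  i=8: ✗ (no rhs in [8,10])
  i=9: ✗ (no rhs in [9,11])
Positions where it holds: {1, 6, 7} → 3.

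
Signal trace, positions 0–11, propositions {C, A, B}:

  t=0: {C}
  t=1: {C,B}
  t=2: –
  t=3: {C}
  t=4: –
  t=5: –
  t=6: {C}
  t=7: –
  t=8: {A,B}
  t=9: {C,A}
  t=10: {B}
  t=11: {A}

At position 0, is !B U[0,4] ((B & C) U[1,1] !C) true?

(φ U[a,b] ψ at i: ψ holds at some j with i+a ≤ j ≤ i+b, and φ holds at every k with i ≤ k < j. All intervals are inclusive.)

True

Need some j in [0,4] with ((B & C) U[1,1] !C), and !B at every k in [0,j-1].
  j=0: ((B & C) U[1,1] !C) — fails.
  j=1: ((B & C) U[1,1] !C) holds; !B holds at every k in [0,0] → satisfied.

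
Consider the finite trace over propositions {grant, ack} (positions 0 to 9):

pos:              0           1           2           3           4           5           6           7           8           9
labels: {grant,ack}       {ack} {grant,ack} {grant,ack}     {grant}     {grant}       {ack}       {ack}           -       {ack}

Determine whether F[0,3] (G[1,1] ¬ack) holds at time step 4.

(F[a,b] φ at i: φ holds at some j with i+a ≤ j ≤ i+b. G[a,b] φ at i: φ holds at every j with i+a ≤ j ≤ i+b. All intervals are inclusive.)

Yes

Check G[1,1] ¬ack at each j in [4,7]:
  j=4: holds on [5,5]
  j=5: fails at 6
  j=6: fails at 7
  j=7: holds on [8,8]
Found at j=4 → formula holds.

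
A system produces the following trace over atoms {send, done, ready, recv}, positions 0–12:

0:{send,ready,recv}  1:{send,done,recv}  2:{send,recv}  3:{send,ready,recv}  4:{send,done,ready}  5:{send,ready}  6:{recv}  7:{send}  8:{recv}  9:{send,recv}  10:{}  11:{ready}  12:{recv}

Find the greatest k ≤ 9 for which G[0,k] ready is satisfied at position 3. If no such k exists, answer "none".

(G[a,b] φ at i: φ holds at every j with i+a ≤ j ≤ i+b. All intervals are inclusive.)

ready must hold from j=3 onward; find where it first fails.
  j=3: holds
  j=4: holds
  j=5: holds
  j=6: fails
Holds on [3,5], so largest k = 2.

2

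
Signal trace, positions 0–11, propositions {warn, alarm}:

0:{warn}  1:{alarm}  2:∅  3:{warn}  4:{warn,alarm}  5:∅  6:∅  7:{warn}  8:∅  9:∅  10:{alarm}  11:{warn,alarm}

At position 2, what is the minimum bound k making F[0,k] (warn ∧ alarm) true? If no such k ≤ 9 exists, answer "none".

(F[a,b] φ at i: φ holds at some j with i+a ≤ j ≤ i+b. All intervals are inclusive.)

2

Scan j = 2,3,… for (warn ∧ alarm):
  j=2: fails
  j=3: fails
  j=4: holds
First hit at j=4, so smallest k = 4-2 = 2.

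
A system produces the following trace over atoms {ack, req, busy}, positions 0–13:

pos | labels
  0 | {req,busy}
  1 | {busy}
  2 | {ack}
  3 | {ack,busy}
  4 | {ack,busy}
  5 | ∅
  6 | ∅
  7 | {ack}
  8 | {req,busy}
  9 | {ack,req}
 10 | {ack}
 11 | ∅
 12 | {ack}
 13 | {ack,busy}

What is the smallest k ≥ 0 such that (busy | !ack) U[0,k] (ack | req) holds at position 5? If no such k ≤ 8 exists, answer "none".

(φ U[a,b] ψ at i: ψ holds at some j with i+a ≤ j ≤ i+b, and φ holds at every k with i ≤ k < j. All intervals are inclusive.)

Need earliest j ≥ 5 with (ack | req), and (busy | !ack) at every k in [5,j-1].
  j=5: rhs fails.
  j=6: rhs fails.
  j=7: rhs holds; lhs holds on [5,6]. k = 2.

2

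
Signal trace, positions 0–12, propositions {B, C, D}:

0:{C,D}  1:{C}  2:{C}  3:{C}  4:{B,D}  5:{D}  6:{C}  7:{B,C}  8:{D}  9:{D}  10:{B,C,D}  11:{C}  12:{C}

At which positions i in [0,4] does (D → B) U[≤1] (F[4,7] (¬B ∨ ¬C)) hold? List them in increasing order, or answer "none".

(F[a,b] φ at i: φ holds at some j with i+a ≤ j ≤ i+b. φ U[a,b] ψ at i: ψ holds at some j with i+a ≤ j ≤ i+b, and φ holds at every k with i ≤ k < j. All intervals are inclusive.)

Evaluate at each i in [0,4]:
  i=0: ✓ (rhs at j=0)
  i=1: ✓ (rhs at j=1)
  i=2: ✓ (rhs at j=2)
  i=3: ✓ (rhs at j=3)
  i=4: ✓ (rhs at j=4)

0, 1, 2, 3, 4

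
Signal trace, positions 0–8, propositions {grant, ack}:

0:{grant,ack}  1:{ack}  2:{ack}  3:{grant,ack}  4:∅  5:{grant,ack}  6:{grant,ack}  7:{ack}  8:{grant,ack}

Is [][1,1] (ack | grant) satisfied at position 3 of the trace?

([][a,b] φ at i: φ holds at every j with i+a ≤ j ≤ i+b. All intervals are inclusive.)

False

Check (ack | grant) at every j in [4,4]:
  j=4: false
Fails at j=4 → formula fails.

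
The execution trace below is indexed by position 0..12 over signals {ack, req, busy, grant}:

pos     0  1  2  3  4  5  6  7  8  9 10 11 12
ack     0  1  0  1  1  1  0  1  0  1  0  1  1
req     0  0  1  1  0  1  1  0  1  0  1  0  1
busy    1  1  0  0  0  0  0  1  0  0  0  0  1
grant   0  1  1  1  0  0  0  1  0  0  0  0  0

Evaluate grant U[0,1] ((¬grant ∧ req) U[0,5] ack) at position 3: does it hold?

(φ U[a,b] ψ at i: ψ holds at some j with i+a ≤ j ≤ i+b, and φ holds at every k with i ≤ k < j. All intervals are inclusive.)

True

Need some j in [3,4] with ((¬grant ∧ req) U[0,5] ack), and grant at every k in [3,j-1].
  j=3: ((¬grant ∧ req) U[0,5] ack) holds; no prefix to check → satisfied.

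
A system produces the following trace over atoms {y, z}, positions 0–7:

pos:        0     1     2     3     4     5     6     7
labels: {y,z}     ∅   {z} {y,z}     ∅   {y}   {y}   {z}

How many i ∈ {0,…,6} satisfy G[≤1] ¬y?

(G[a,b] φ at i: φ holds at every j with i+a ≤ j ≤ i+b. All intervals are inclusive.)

1

Evaluate at each i in [0,6]:
  i=0: ✗ (fails at j=0)
  i=1: ✓ (all of [1,2])
  i=2: ✗ (fails at j=3)
  i=3: ✗ (fails at j=3)
  i=4: ✗ (fails at j=5)
  i=5: ✗ (fails at j=5)
  i=6: ✗ (fails at j=6)
Positions where it holds: {1} → 1.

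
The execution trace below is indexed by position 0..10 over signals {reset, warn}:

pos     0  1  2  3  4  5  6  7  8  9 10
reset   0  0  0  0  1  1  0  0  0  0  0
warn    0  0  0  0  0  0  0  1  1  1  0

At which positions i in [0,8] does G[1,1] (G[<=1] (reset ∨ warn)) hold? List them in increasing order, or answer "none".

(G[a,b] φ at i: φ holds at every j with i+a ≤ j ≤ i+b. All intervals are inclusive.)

Evaluate at each i in [0,8]:
  i=0: ✗ (fails at j=1)
  i=1: ✗ (fails at j=2)
  i=2: ✗ (fails at j=3)
  i=3: ✓ (all of [4,4])
  i=4: ✗ (fails at j=5)
  i=5: ✗ (fails at j=6)
  i=6: ✓ (all of [7,7])
  i=7: ✓ (all of [8,8])
  i=8: ✗ (fails at j=9)

3, 6, 7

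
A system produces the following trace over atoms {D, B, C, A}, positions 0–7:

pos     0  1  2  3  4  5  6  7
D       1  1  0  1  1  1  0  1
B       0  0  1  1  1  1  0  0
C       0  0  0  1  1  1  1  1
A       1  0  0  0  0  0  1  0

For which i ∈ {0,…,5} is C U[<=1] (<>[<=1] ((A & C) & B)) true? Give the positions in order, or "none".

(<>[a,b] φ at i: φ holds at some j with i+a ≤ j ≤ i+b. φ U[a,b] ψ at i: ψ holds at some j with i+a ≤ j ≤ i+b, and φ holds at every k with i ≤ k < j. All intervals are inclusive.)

Evaluate at each i in [0,5]:
  i=0: ✗ (no rhs in [0,1])
  i=1: ✗ (no rhs in [1,2])
  i=2: ✗ (no rhs in [2,3])
  i=3: ✗ (no rhs in [3,4])
  i=4: ✗ (no rhs in [4,5])
  i=5: ✗ (no rhs in [5,6])

none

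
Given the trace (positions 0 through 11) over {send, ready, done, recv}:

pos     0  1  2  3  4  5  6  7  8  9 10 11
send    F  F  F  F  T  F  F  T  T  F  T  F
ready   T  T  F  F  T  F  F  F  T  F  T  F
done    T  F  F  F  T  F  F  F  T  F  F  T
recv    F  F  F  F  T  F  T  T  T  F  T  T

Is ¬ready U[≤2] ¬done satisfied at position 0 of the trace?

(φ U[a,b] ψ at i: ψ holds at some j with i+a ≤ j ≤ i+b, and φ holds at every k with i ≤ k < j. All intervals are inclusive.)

No

Need some j in [0,2] with ¬done, and ¬ready at every k in [0,j-1].
  j=0: ¬done false.
  j=1: ¬done holds, but ¬ready fails at k=0 → not this j.
  j=2: ¬done holds, but ¬ready fails at k=0 → not this j.
No j in the window works → until fails.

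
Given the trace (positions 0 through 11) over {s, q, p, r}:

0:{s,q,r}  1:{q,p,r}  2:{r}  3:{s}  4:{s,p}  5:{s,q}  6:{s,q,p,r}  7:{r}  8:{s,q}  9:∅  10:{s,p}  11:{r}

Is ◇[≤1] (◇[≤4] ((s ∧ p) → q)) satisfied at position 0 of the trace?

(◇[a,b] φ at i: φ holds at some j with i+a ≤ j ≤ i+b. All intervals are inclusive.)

Check ◇[≤4] ((s ∧ p) → q) at each j in [0,1]:
  j=0: holds (witness at 0)
  j=1: holds (witness at 1)
Found at j=0 → formula holds.

Yes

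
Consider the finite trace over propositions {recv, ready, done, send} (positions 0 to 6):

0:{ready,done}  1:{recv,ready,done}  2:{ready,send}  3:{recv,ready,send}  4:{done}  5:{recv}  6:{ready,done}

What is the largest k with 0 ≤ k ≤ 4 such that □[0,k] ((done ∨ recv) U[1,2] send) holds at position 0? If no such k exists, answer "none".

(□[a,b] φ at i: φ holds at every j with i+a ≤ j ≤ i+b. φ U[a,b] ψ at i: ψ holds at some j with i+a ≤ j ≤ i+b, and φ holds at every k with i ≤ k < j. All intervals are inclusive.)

1

((done ∨ recv) U[1,2] send) must hold from j=0 onward; find where it first fails.
  j=0: holds
  j=1: holds
  j=2: fails
Holds on [0,1], so largest k = 1.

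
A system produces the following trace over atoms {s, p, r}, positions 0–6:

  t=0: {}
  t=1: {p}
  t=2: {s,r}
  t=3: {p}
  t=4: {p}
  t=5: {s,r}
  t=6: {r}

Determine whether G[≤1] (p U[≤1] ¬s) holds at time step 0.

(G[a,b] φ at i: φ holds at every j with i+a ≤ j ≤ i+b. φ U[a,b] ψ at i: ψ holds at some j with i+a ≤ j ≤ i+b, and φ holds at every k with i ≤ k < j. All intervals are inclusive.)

Yes

Check (p U[≤1] ¬s) at every j in [0,1]:
  j=0: holds
  j=1: holds
All positions satisfy it → formula holds.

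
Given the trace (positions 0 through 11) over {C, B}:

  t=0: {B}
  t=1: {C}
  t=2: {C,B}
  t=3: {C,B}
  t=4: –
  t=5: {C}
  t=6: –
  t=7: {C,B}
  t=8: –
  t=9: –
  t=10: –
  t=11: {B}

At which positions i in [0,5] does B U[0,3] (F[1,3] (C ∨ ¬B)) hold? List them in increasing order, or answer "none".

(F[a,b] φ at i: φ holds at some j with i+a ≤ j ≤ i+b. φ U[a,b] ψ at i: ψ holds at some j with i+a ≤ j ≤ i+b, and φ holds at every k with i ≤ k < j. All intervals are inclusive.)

Evaluate at each i in [0,5]:
  i=0: ✓ (rhs at j=0)
  i=1: ✓ (rhs at j=1)
  i=2: ✓ (rhs at j=2)
  i=3: ✓ (rhs at j=3)
  i=4: ✓ (rhs at j=4)
  i=5: ✓ (rhs at j=5)

0, 1, 2, 3, 4, 5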